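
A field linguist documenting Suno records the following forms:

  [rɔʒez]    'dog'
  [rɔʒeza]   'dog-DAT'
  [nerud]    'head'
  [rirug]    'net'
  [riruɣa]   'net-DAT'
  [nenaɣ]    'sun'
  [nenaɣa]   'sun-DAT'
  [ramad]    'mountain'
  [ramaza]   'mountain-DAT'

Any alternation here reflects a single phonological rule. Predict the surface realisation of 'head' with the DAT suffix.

[neruza]

'mountain' shows [d] ~ [z] at the end of the stem ([ramad] vs [ramaza]).
If /z/ were underlying and a rule turned it into [d] in isolation, 'dog' would also alternate; but it has [z] in both [rɔʒez] and [rɔʒeza].
So /d/ is underlying, and a rule of intervocalic spirantization — voiced stops become fricatives between vowels — gives [z].
The one attested form of 'head', [nerud], shows underlying /nerud/. Applying the same rule between vowels gives [neruza].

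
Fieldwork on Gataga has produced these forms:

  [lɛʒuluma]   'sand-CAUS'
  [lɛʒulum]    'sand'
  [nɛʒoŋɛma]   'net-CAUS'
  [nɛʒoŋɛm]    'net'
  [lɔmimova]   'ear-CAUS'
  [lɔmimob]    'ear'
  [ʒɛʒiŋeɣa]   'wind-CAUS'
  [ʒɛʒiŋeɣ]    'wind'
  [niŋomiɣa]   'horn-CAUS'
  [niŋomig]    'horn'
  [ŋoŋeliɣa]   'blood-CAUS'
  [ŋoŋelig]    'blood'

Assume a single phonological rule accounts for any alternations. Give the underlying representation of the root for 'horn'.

The root 'horn' surfaces as [niŋomiɣa] and [niŋomig], with a stem-final [ɣ] ~ [g] alternation.
Compare 'wind', with invariant [ɣ] in [ʒɛʒiŋeɣa] and [ʒɛʒiŋeɣ]: an analysis with underlying /ɣ/ and a rule producing [g] in isolation would wrongly predict alternation here too.
The alternation reflects intervocalic spirantization: voiced stops become fricatives between vowels. /g/ is underlying.

/niŋomig/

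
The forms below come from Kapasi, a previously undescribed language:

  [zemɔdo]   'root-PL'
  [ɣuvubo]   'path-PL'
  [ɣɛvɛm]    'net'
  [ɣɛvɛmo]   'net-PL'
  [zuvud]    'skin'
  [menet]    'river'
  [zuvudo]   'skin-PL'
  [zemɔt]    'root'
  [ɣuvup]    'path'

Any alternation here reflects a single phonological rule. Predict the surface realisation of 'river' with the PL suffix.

The root 'root' surfaces as [zemɔdo] and [zemɔt], with a stem-final [d] ~ [t] alternation.
Compare 'skin', with invariant [d] in [zuvudo] and [zuvud]: an analysis with underlying /d/ and a rule producing [t] in isolation would wrongly predict alternation here too.
So /t/ is underlying, and a rule of intervocalic voicing — voiceless stops become voiced between vowels — gives [d].
From [menet] the stem 'river' is /menet/; between vowels this yields [menedo].

[menedo]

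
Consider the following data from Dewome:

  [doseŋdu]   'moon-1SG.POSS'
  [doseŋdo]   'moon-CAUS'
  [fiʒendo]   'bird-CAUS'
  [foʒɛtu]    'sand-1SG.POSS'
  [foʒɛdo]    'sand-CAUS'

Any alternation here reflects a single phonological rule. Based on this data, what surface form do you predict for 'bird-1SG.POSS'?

The 1SG.POSS morpheme has two allomorphs, [-du] and [-tu].
The CAUS suffix, which begins with [d], is invariant after every stem; so [d] is not altered by any rule here.
So the underlying form is /-tu/, and voiceless stops become voiced after a nasal.
After 'bird', which ends in a nasal, the suffix surfaces as [-du], giving [fiʒendu].

[fiʒendu]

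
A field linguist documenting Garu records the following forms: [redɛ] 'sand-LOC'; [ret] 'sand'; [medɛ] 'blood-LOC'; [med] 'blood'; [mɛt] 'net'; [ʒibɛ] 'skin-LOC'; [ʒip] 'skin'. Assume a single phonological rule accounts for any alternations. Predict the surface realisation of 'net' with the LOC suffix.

[mɛdɛ]

The stem for 'sand' ends in [d] in [redɛ] but [t] in [ret].
But 'blood' keeps [d] in both environments ([medɛ], [med]), so there is no rule changing /d/ to [t] in isolation.
The alternation reflects intervocalic voicing: voiceless stops become voiced between vowels. /t/ is underlying.
The one attested form of 'net', [mɛt], shows underlying /mɛt/. Applying the same rule between vowels gives [mɛdɛ].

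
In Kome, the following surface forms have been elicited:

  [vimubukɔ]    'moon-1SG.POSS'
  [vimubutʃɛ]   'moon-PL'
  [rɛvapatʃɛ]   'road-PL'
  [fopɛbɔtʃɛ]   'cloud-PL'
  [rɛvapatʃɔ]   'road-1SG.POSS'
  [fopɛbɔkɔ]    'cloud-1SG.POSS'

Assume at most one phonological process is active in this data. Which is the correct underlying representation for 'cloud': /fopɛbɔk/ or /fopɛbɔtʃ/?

/fopɛbɔk/

'cloud' shows [k] ~ [tʃ] at the end of the stem ([fopɛbɔkɔ] vs [fopɛbɔtʃɛ]).
The stem 'road' ([rɛvapatʃɔ], [rɛvapatʃɛ]) shows [tʃ] unchanged in both environments, so [tʃ] cannot be basic with [k] derived before the 1SG.POSS suffix.
The alternation reflects palatalization before a front vowel: /k/ becomes palato-alveolar [tʃ] before a front vowel. /k/ is underlying.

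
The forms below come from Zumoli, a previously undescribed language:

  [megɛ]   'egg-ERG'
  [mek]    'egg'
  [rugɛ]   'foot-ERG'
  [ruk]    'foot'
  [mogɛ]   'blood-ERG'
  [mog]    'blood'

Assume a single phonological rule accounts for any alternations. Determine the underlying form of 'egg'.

/mek/

In [megɛ] and [mek] the final segment of 'egg' alternates: [g] ~ [k].
The stem 'blood' ([mogɛ], [mog]) shows [g] unchanged in both environments, so [g] cannot be basic with [k] derived in isolation.
The alternation reflects intervocalic voicing: voiceless stops become voiced between vowels. /k/ is underlying.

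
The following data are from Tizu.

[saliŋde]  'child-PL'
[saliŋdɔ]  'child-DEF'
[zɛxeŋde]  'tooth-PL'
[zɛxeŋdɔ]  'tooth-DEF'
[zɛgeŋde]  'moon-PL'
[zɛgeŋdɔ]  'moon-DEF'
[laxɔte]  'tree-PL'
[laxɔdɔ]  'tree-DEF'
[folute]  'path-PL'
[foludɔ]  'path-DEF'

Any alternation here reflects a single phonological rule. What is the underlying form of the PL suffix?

/-te/

The PL morpheme has two allomorphs, [-de] and [-te].
The DEF suffix, which begins with [d], is invariant after every stem; so [d] is not altered by any rule here.
So the underlying form is /-te/, and voiceless stops become voiced after a nasal.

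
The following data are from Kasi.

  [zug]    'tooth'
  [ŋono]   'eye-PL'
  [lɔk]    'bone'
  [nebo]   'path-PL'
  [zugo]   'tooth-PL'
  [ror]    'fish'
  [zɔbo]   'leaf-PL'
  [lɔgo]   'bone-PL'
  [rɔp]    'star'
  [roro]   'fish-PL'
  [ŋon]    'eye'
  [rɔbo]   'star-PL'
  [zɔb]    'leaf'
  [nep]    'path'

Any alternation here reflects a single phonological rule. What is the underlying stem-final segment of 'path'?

The root 'path' surfaces as [nep] and [nebo], with a stem-final [p] ~ [b] alternation.
Compare 'leaf', with invariant [b] in [zɔb] and [zɔbo]: an analysis with underlying /b/ and a rule producing [p] in isolation would wrongly predict alternation here too.
The underlying segment must be /p/; voiceless stops become voiced between vowels, yielding [b] there.

/p/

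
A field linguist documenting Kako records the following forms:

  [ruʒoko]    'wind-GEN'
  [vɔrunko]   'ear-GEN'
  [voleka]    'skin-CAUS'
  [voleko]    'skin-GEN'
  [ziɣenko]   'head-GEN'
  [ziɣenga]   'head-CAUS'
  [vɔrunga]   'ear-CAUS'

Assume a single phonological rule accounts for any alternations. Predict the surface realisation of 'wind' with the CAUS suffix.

The CAUS morpheme has two allomorphs, [-ga] and [-ka].
By contrast the GEN suffix keeps its initial [k] throughout — that segment must be underlying.
So the underlying form is /-ga/, and voiced stops become voiceless after a vowel.
After 'wind', which ends in a vowel, the suffix surfaces as [-ka], giving [ruʒoka].

[ruʒoka]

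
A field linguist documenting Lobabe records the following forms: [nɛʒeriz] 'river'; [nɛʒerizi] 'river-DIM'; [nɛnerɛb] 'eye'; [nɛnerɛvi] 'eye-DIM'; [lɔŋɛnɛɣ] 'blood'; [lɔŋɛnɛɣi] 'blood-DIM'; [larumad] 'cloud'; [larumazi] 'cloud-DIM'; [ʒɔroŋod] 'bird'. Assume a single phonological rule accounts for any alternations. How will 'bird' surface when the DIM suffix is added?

The stem for 'cloud' ends in [d] in [larumad] but [z] in [larumazi].
If /z/ were underlying and a rule turned it into [d] in isolation, 'river' would also alternate; but it has [z] in both [nɛʒeriz] and [nɛʒerizi].
The underlying segment must be /d/; voiced stops become fricatives between vowels, yielding [z] there.
The one attested form of 'bird', [ʒɔroŋod], shows underlying /ʒɔroŋod/. Applying the same rule between vowels gives [ʒɔroŋozi].

[ʒɔroŋozi]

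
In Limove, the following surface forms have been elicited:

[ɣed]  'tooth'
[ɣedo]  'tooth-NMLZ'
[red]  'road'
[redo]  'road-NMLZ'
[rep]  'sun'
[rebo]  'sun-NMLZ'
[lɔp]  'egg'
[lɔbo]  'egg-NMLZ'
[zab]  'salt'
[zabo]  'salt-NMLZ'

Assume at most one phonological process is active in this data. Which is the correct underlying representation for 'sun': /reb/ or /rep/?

In [rep] and [rebo] the final segment of 'sun' alternates: [p] ~ [b].
Compare 'salt', with invariant [b] in [zab] and [zabo]: an analysis with underlying /b/ and a rule producing [p] in isolation would wrongly predict alternation here too.
The underlying segment must be /p/; voiceless stops become voiced between vowels, yielding [b] there.

/rep/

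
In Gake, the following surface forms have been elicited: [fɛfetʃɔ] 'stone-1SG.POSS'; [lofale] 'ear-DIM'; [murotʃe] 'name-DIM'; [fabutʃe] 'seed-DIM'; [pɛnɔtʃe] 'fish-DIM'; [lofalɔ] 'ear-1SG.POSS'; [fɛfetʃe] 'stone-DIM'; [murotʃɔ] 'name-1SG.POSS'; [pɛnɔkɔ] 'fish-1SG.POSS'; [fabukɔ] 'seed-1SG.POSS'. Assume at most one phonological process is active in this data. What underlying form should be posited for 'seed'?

/fabuk/

'seed' shows [tʃ] ~ [k] at the end of the stem ([fabutʃe] vs [fabukɔ]).
But 'name' keeps [tʃ] in both environments ([murotʃe], [murotʃɔ]), so there is no rule changing /tʃ/ to [k] before the 1SG.POSS suffix.
The alternation reflects palatalization before a front vowel: /k/ becomes palato-alveolar [tʃ] before a front vowel. /k/ is underlying.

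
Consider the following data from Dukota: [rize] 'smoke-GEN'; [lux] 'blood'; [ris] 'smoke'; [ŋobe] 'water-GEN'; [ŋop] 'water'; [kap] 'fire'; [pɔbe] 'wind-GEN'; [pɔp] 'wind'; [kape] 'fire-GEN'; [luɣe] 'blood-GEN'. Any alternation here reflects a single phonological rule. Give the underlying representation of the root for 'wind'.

The stem for 'wind' ends in [b] in [pɔbe] but [p] in [pɔp].
But 'fire' keeps [p] in both environments ([kape], [kap]), so there is no rule changing /p/ to [b] before the GEN suffix.
The underlying segment must be /b/; voiced obstruents become voiceless word-finally, yielding [p] there.
Hence 'wind' is /pɔb/ underlyingly.

/pɔb/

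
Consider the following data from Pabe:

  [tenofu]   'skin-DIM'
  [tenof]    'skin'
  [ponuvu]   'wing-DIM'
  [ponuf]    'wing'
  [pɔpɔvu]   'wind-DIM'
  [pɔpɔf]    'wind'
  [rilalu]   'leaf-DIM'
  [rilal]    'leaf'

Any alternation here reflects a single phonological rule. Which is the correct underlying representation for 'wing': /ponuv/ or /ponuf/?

The stem for 'wing' ends in [v] in [ponuvu] but [f] in [ponuf].
Compare 'skin', with invariant [f] in [tenofu] and [tenof]: an analysis with underlying /f/ and a rule producing [v] before the DIM suffix would wrongly predict alternation here too.
The alternation reflects word-final obstruent devoicing: voiced obstruents become voiceless word-finally. /v/ is underlying.

/ponuv/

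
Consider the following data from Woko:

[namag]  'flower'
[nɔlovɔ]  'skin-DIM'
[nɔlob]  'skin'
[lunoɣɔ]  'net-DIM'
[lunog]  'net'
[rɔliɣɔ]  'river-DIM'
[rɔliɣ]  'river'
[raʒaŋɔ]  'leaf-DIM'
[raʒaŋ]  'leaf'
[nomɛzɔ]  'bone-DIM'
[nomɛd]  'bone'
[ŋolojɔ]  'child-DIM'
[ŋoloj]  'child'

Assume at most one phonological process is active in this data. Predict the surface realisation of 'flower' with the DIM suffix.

'net' shows [ɣ] ~ [g] at the end of the stem ([lunoɣɔ] vs [lunog]).
If /ɣ/ were underlying and a rule turned it into [g] in isolation, 'river' would also alternate; but it has [ɣ] in both [rɔliɣɔ] and [rɔliɣ].
Therefore /g/ is basic and [ɣ] is derived by intervocalic spirantization (voiced stops become fricatives between vowels).
The one attested form of 'flower', [namag], shows underlying /namag/. Applying the same rule between vowels gives [namaɣɔ].

[namaɣɔ]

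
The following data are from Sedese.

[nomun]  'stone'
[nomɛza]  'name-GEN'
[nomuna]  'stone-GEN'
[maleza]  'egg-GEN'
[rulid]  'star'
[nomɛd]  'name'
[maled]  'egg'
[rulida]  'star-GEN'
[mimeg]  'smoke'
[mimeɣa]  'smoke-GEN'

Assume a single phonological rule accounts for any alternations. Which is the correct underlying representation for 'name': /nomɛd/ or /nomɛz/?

In [nomɛd] and [nomɛza] the final segment of 'name' alternates: [d] ~ [z].
If /d/ were underlying and a rule turned it into [z] before the GEN suffix, 'star' would also alternate; but it has [d] in both [rulid] and [rulida].
Therefore /z/ is basic and [d] is derived by word-final hardening (voiced fricatives become stops word-finally).

/nomɛz/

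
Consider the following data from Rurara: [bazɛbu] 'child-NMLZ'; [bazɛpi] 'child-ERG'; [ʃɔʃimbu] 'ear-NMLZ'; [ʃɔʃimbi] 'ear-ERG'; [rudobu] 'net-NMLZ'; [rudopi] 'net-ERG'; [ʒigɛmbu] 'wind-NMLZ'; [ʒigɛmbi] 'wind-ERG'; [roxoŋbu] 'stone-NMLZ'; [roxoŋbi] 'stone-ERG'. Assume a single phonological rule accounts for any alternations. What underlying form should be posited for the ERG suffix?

/-pi/

The ERG suffix surfaces as [-bi] and [-pi], depending on the final segment of the stem.
The NMLZ suffix, which begins with [b], is invariant after every stem; so [b] is not altered by any rule here.
The ERG suffix is therefore /-pi/ underlyingly, with post-nasal voicing: voiceless stops become voiced after a nasal.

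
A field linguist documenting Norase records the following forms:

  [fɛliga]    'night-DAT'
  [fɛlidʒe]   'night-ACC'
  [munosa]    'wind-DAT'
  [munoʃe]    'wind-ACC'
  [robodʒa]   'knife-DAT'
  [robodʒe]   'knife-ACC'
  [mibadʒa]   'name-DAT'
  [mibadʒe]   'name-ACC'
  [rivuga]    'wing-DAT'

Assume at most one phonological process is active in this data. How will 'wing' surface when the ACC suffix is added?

The root 'night' surfaces as [fɛliga] and [fɛlidʒe], with a stem-final [g] ~ [dʒ] alternation.
But 'name' keeps [dʒ] in both environments ([mibadʒa], [mibadʒe]), so there is no rule changing /dʒ/ to [g] before the DAT suffix.
So /g/ is underlying, and a rule of palatalization before a front vowel — /g/ and /s/ become palato-alveolar [dʒ] and [ʃ] before a front vowel — gives [dʒ].
The one attested form of 'wing', [rivuga], shows underlying /rivug/. Applying the same rule before a front vowel gives [rivudʒe].

[rivudʒe]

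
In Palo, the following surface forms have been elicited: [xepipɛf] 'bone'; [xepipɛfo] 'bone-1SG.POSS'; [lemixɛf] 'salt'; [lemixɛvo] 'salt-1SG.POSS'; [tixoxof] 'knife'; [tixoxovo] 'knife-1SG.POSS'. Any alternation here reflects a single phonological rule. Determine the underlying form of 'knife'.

/tixoxov/

The stem for 'knife' ends in [f] in [tixoxof] but [v] in [tixoxovo].
The stem 'bone' ([xepipɛf], [xepipɛfo]) shows [f] unchanged in both environments, so [f] cannot be basic with [v] derived before the 1SG.POSS suffix.
The alternation reflects word-final obstruent devoicing: voiced obstruents become voiceless word-finally. /v/ is underlying.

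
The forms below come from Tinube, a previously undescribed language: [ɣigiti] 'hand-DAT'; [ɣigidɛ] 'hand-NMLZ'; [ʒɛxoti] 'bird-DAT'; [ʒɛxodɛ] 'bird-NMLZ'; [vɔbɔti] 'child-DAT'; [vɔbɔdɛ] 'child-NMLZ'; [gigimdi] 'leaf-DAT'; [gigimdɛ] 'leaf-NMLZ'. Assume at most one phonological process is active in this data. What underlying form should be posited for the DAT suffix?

The DAT suffix surfaces as [-di] and [-ti], depending on the final segment of the stem.
By contrast the NMLZ suffix keeps its initial [d] throughout — that segment must be underlying.
The DAT suffix is therefore /-ti/ underlyingly, with post-nasal voicing: voiceless stops become voiced after a nasal.

/-ti/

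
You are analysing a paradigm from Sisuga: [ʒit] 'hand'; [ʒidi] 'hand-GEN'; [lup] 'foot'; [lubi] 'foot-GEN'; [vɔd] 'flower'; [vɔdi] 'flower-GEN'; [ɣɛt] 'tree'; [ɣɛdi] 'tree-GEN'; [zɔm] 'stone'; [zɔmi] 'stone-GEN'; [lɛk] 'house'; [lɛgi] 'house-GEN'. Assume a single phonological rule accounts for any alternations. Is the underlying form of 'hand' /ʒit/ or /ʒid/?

/ʒit/

The stem for 'hand' ends in [t] in [ʒit] but [d] in [ʒidi].
Compare 'flower', with invariant [d] in [vɔd] and [vɔdi]: an analysis with underlying /d/ and a rule producing [t] in isolation would wrongly predict alternation here too.
So /t/ is underlying, and a rule of intervocalic voicing — voiceless stops become voiced between vowels — gives [d].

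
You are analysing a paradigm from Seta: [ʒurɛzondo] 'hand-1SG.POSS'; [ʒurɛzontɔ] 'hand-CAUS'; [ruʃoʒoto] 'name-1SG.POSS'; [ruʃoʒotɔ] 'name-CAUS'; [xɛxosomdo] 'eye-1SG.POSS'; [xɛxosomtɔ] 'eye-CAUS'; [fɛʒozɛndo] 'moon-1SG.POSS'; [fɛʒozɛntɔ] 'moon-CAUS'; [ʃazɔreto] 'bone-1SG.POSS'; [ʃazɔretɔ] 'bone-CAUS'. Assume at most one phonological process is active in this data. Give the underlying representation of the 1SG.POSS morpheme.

/-do/

The 1SG.POSS morpheme has two allomorphs, [-do] and [-to].
The CAUS suffix, which begins with [t], is invariant after every stem; so [t] is not altered by any rule here.
So the underlying form is /-do/, and voiced stops become voiceless after a vowel.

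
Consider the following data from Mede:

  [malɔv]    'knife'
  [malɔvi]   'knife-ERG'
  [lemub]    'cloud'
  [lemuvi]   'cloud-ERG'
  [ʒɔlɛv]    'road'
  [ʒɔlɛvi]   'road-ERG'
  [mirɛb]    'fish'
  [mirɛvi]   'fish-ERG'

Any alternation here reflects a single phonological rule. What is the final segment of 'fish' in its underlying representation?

The root 'fish' surfaces as [mirɛb] and [mirɛvi], with a stem-final [b] ~ [v] alternation.
If /v/ were underlying and a rule turned it into [b] in isolation, 'road' would also alternate; but it has [v] in both [ʒɔlɛv] and [ʒɔlɛvi].
Therefore /b/ is basic and [v] is derived by intervocalic spirantization (voiced stops become fricatives between vowels).

/b/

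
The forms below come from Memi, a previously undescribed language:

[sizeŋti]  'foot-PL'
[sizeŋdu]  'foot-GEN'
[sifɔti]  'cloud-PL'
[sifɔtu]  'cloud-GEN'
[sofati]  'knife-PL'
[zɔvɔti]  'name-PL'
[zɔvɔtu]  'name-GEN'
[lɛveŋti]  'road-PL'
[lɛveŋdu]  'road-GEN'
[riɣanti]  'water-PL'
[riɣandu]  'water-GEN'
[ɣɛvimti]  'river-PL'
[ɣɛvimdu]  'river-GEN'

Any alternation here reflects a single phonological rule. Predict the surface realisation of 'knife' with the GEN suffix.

[sofatu]

The GEN suffix surfaces as [-du] and [-tu], depending on the final segment of the stem.
By contrast the PL suffix keeps its initial [t] throughout — that segment must be underlying.
So the underlying form is /-du/, and voiced stops become voiceless after a vowel.
After 'knife', which ends in a vowel, the suffix surfaces as [-tu], giving [sofatu].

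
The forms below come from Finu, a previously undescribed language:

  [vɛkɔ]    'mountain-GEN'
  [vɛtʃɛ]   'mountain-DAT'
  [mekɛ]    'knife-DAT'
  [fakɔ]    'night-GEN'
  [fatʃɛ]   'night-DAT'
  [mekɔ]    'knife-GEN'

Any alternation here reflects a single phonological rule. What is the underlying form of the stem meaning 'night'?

The stem for 'night' ends in [tʃ] in [fatʃɛ] but [k] in [fakɔ].
Compare 'knife', with invariant [k] in [mekɛ] and [mekɔ]: an analysis with underlying /k/ and a rule producing [tʃ] before the DAT suffix would wrongly predict alternation here too.
Therefore /tʃ/ is basic and [k] is derived by depalatalization (palato-alveolar /tʃ/ becomes [k] when no front vowel follows).
Hence 'night' is /fatʃ/ underlyingly.

/fatʃ/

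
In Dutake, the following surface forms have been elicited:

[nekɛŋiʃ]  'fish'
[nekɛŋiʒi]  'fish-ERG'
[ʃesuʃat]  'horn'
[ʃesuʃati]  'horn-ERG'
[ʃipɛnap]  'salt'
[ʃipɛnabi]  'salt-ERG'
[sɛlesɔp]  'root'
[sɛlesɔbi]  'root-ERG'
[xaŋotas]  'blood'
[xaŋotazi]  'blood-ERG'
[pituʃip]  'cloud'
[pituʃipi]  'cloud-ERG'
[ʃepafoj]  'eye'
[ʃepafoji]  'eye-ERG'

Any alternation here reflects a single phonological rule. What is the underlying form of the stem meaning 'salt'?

The root 'salt' surfaces as [ʃipɛnap] and [ʃipɛnabi], with a stem-final [p] ~ [b] alternation.
But 'cloud' keeps [p] in both environments ([pituʃip], [pituʃipi]), so there is no rule changing /p/ to [b] before the ERG suffix.
Therefore /b/ is basic and [p] is derived by word-final obstruent devoicing (voiced obstruents become voiceless word-finally).

/ʃipɛnab/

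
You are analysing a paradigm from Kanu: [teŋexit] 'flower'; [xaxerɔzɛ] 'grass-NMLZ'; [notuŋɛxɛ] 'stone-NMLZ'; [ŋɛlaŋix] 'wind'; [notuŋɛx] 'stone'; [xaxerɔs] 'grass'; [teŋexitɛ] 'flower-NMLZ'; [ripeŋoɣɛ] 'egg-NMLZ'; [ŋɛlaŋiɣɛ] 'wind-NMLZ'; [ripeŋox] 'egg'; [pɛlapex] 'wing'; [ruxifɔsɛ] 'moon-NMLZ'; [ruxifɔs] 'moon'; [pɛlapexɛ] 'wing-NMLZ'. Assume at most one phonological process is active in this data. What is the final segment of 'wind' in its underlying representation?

/ɣ/

The root 'wind' surfaces as [ŋɛlaŋiɣɛ] and [ŋɛlaŋix], with a stem-final [ɣ] ~ [x] alternation.
Compare 'stone', with invariant [x] in [notuŋɛxɛ] and [notuŋɛx]: an analysis with underlying /x/ and a rule producing [ɣ] before the NMLZ suffix would wrongly predict alternation here too.
The underlying segment must be /ɣ/; voiced obstruents become voiceless word-finally, yielding [x] there.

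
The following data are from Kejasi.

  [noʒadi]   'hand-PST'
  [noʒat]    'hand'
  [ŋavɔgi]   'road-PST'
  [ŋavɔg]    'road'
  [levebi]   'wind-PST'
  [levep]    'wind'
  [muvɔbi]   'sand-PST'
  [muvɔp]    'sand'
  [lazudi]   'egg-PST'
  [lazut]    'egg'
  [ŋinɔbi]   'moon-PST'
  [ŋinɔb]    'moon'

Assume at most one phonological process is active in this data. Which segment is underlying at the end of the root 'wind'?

/p/

In [levebi] and [levep] the final segment of 'wind' alternates: [b] ~ [p].
The stem 'moon' ([ŋinɔbi], [ŋinɔb]) shows [b] unchanged in both environments, so [b] cannot be basic with [p] derived in isolation.
So /p/ is underlying, and a rule of intervocalic voicing — voiceless stops become voiced between vowels — gives [b].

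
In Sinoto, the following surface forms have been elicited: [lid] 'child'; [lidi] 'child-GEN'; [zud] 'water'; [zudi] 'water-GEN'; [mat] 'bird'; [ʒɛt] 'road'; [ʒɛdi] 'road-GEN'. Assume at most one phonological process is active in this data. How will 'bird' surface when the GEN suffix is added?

In [ʒɛt] and [ʒɛdi] the final segment of 'road' alternates: [t] ~ [d].
If /d/ were underlying and a rule turned it into [t] in isolation, 'child' would also alternate; but it has [d] in both [lid] and [lidi].
The underlying segment must be /t/; voiceless stops become voiced between vowels, yielding [d] there.
From [mat] the stem 'bird' is /mat/; between vowels this yields [madi].

[madi]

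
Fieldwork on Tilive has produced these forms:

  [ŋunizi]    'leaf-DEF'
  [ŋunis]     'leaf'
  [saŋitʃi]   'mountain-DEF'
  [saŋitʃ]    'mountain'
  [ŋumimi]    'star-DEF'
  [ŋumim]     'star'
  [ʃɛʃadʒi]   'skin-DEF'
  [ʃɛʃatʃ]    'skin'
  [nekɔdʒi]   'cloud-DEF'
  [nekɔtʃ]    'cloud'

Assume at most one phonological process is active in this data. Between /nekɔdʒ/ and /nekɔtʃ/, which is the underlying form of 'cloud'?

/nekɔdʒ/

The stem for 'cloud' ends in [dʒ] in [nekɔdʒi] but [tʃ] in [nekɔtʃ].
But 'mountain' keeps [tʃ] in both environments ([saŋitʃi], [saŋitʃ]), so there is no rule changing /tʃ/ to [dʒ] before the DEF suffix.
The alternation reflects word-final obstruent devoicing: voiced obstruents become voiceless word-finally. /dʒ/ is underlying.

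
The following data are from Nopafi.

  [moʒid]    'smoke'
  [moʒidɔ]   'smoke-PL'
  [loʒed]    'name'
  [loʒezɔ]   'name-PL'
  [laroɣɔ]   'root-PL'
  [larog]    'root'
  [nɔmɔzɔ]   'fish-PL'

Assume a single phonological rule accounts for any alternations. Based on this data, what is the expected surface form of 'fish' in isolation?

The root 'name' surfaces as [loʒezɔ] and [loʒed], with a stem-final [z] ~ [d] alternation.
If /d/ were underlying and a rule turned it into [z] before the PL suffix, 'smoke' would also alternate; but it has [d] in both [moʒidɔ] and [moʒid].
So /z/ is underlying, and a rule of word-final hardening — voiced fricatives become stops word-finally — gives [d].
From [nɔmɔzɔ] the stem 'fish' is /nɔmɔz/; word-finally this yields [nɔmɔd].

[nɔmɔd]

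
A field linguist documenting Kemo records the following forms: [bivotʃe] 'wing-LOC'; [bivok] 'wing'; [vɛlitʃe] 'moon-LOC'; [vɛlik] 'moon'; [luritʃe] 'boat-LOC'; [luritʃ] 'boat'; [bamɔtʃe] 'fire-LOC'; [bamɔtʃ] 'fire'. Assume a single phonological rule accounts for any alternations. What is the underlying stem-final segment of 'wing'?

'wing' shows [tʃ] ~ [k] at the end of the stem ([bivotʃe] vs [bivok]).
The stem 'fire' ([bamɔtʃe], [bamɔtʃ]) shows [tʃ] unchanged in both environments, so [tʃ] cannot be basic with [k] derived in isolation.
Therefore /k/ is basic and [tʃ] is derived by palatalization before a front vowel (/k/ becomes palato-alveolar [tʃ] before a front vowel).

/k/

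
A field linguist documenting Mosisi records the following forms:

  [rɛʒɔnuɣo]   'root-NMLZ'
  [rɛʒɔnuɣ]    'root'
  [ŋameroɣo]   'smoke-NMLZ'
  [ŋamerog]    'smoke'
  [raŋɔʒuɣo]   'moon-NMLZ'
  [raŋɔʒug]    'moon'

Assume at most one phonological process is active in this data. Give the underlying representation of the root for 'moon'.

In [raŋɔʒuɣo] and [raŋɔʒug] the final segment of 'moon' alternates: [ɣ] ~ [g].
If /ɣ/ were underlying and a rule turned it into [g] in isolation, 'root' would also alternate; but it has [ɣ] in both [rɛʒɔnuɣo] and [rɛʒɔnuɣ].
Therefore /g/ is basic and [ɣ] is derived by intervocalic spirantization (voiced stops become fricatives between vowels).
The underlying form of 'moon' is therefore /raŋɔʒug/.

/raŋɔʒug/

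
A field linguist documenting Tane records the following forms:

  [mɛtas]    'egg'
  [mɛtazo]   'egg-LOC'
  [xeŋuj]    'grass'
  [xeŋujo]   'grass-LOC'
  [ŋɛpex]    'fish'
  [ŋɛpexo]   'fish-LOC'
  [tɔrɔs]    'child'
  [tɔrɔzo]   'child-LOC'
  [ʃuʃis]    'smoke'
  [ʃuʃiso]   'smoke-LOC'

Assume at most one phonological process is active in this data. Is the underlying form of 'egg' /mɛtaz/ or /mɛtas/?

/mɛtaz/

'egg' shows [s] ~ [z] at the end of the stem ([mɛtas] vs [mɛtazo]).
But 'smoke' keeps [s] in both environments ([ʃuʃis], [ʃuʃiso]), so there is no rule changing /s/ to [z] before the LOC suffix.
The alternation reflects word-final obstruent devoicing: voiced obstruents become voiceless word-finally. /z/ is underlying.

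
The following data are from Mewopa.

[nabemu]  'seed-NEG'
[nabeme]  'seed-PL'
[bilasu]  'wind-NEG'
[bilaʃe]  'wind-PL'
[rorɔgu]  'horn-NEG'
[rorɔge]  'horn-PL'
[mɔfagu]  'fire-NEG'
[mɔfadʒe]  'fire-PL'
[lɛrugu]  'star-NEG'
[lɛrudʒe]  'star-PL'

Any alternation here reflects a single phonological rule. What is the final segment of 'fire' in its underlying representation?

/dʒ/

'fire' shows [g] ~ [dʒ] at the end of the stem ([mɔfagu] vs [mɔfadʒe]).
Compare 'horn', with invariant [g] in [rorɔgu] and [rorɔge]: an analysis with underlying /g/ and a rule producing [dʒ] before the PL suffix would wrongly predict alternation here too.
The underlying segment must be /dʒ/; palato-alveolar /dʒ/ and /ʃ/ become [g] and [s] when no front vowel follows, yielding [g] there.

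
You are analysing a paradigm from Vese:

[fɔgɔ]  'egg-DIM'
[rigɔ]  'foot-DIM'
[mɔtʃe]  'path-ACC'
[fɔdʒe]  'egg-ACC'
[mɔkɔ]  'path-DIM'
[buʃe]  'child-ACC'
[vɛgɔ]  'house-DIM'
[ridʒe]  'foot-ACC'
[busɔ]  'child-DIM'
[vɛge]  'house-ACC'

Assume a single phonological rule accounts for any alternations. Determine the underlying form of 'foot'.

The stem for 'foot' ends in [g] in [rigɔ] but [dʒ] in [ridʒe].
Compare 'house', with invariant [g] in [vɛgɔ] and [vɛge]: an analysis with underlying /g/ and a rule producing [dʒ] before the ACC suffix would wrongly predict alternation here too.
So /dʒ/ is underlying, and a rule of depalatalization — palato-alveolar /tʃ/, /dʒ/ and /ʃ/ become [k], [g] and [s] when no front vowel follows — gives [g].
The underlying form of 'foot' is therefore /ridʒ/.

/ridʒ/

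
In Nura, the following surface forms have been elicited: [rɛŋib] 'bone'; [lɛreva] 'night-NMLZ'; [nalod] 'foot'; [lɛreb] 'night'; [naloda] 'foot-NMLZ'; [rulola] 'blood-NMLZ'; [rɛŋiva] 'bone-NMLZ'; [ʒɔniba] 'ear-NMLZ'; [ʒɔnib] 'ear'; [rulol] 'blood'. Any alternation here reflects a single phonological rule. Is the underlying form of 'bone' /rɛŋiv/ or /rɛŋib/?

The root 'bone' surfaces as [rɛŋib] and [rɛŋiva], with a stem-final [b] ~ [v] alternation.
But 'ear' keeps [b] in both environments ([ʒɔnib], [ʒɔniba]), so there is no rule changing /b/ to [v] before the NMLZ suffix.
The alternation reflects word-final hardening: voiced fricatives become stops word-finally. /v/ is underlying.

/rɛŋiv/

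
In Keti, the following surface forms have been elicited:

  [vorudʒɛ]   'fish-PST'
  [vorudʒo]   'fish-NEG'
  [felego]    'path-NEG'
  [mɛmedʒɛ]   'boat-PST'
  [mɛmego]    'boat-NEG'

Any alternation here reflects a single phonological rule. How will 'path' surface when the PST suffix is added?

In [mɛmedʒɛ] and [mɛmego] the final segment of 'boat' alternates: [dʒ] ~ [g].
Compare 'fish', with invariant [dʒ] in [vorudʒɛ] and [vorudʒo]: an analysis with underlying /dʒ/ and a rule producing [g] before the NEG suffix would wrongly predict alternation here too.
So /g/ is underlying, and a rule of palatalization before a front vowel — /g/ becomes palato-alveolar [dʒ] before a front vowel — gives [dʒ].
From [felego] the stem 'path' is /feleg/; before a front vowel this yields [feledʒɛ].

[feledʒɛ]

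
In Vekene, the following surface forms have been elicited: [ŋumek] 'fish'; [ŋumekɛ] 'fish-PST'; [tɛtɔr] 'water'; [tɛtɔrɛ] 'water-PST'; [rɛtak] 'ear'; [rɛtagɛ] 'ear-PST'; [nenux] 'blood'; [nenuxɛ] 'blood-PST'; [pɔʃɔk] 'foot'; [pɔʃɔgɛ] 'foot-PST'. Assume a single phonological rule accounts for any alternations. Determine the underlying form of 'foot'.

/pɔʃɔg/

The stem for 'foot' ends in [k] in [pɔʃɔk] but [g] in [pɔʃɔgɛ].
The stem 'fish' ([ŋumek], [ŋumekɛ]) shows [k] unchanged in both environments, so [k] cannot be basic with [g] derived before the PST suffix.
So /g/ is underlying, and a rule of word-final obstruent devoicing — voiced obstruents become voiceless word-finally — gives [k].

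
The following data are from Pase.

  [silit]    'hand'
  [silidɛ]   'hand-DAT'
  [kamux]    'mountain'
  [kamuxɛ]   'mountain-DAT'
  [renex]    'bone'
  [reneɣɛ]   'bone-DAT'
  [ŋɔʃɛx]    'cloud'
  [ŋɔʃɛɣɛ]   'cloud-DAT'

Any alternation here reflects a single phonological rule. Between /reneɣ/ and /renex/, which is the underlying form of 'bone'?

/reneɣ/

'bone' shows [x] ~ [ɣ] at the end of the stem ([renex] vs [reneɣɛ]).
If /x/ were underlying and a rule turned it into [ɣ] before the DAT suffix, 'mountain' would also alternate; but it has [x] in both [kamux] and [kamuxɛ].
The alternation reflects word-final obstruent devoicing: voiced obstruents become voiceless word-finally. /ɣ/ is underlying.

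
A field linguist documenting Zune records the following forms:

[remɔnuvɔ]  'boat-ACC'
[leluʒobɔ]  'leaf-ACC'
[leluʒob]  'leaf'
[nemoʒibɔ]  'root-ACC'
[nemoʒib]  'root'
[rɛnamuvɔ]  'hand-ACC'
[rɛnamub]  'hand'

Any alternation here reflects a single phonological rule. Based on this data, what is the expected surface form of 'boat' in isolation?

The stem for 'hand' ends in [v] in [rɛnamuvɔ] but [b] in [rɛnamub].
But 'root' keeps [b] in both environments ([nemoʒibɔ], [nemoʒib]), so there is no rule changing /b/ to [v] before the ACC suffix.
So /v/ is underlying, and a rule of word-final hardening — voiced fricatives become stops word-finally — gives [b].
From [remɔnuvɔ] the stem 'boat' is /remɔnuv/; word-finally this yields [remɔnub].

[remɔnub]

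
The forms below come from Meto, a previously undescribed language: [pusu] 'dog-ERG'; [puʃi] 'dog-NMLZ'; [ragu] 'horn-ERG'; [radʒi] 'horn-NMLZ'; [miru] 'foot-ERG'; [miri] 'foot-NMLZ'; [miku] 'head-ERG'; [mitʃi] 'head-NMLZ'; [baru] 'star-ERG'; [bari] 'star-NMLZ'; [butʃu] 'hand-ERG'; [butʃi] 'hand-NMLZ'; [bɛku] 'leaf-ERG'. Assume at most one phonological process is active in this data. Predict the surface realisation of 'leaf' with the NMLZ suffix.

[bɛtʃi]

'head' shows [k] ~ [tʃ] at the end of the stem ([miku] vs [mitʃi]).
If /tʃ/ were underlying and a rule turned it into [k] before the ERG suffix, 'hand' would also alternate; but it has [tʃ] in both [butʃu] and [butʃi].
Therefore /k/ is basic and [tʃ] is derived by palatalization before a front vowel (/k/, /g/ and /s/ become palato-alveolar [tʃ], [dʒ] and [ʃ] before a front vowel).
From [bɛku] the stem 'leaf' is /bɛk/; before a front vowel this yields [bɛtʃi].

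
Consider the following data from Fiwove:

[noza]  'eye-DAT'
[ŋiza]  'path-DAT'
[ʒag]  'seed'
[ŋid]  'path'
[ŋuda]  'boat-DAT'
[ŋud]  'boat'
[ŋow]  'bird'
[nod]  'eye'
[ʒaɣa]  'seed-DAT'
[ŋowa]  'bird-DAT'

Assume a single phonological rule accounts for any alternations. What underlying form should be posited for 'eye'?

/noz/

The stem for 'eye' ends in [d] in [nod] but [z] in [noza].
The stem 'boat' ([ŋud], [ŋuda]) shows [d] unchanged in both environments, so [d] cannot be basic with [z] derived before the DAT suffix.
Therefore /z/ is basic and [d] is derived by word-final hardening (voiced fricatives become stops word-finally).
So 'eye' = /noz/.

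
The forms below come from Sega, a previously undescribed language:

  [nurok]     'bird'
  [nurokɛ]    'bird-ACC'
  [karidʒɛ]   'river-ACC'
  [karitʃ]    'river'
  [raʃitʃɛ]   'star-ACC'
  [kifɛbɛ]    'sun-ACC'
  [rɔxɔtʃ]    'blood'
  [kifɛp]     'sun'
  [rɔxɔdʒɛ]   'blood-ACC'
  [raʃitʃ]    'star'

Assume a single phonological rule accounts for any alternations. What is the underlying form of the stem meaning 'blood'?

'blood' shows [dʒ] ~ [tʃ] at the end of the stem ([rɔxɔdʒɛ] vs [rɔxɔtʃ]).
The stem 'star' ([raʃitʃɛ], [raʃitʃ]) shows [tʃ] unchanged in both environments, so [tʃ] cannot be basic with [dʒ] derived before the ACC suffix.
Therefore /dʒ/ is basic and [tʃ] is derived by word-final obstruent devoicing (voiced obstruents become voiceless word-finally).
Hence 'blood' is /rɔxɔdʒ/ underlyingly.

/rɔxɔdʒ/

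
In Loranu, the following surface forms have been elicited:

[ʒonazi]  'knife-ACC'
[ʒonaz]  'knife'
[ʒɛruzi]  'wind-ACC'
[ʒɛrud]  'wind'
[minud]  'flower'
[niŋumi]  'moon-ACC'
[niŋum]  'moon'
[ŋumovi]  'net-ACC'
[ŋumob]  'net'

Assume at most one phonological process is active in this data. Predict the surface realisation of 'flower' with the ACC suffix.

[minuzi]

'wind' shows [z] ~ [d] at the end of the stem ([ʒɛruzi] vs [ʒɛrud]).
The stem 'knife' ([ʒonazi], [ʒonaz]) shows [z] unchanged in both environments, so [z] cannot be basic with [d] derived in isolation.
The alternation reflects intervocalic spirantization: voiced stops become fricatives between vowels. /d/ is underlying.
From [minud] the stem 'flower' is /minud/; between vowels this yields [minuzi].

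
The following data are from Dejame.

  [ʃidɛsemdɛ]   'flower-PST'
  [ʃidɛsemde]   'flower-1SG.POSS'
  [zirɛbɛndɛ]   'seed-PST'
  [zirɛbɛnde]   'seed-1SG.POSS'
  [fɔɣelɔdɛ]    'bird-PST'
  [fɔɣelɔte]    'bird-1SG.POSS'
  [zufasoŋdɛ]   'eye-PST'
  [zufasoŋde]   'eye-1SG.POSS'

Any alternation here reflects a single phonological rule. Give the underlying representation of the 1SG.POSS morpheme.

The 1SG.POSS morpheme has two allomorphs, [-de] and [-te].
By contrast the PST suffix keeps its initial [d] throughout — that segment must be underlying.
The 1SG.POSS suffix is therefore /-te/ underlyingly, with post-nasal voicing: voiceless stops become voiced after a nasal.

/-te/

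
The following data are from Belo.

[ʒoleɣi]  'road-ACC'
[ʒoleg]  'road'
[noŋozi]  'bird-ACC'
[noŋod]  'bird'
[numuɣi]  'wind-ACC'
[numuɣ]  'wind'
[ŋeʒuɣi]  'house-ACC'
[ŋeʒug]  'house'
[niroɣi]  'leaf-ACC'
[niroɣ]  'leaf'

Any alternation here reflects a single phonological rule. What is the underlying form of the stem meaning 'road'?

/ʒoleg/

In [ʒoleɣi] and [ʒoleg] the final segment of 'road' alternates: [ɣ] ~ [g].
Compare 'wind', with invariant [ɣ] in [numuɣi] and [numuɣ]: an analysis with underlying /ɣ/ and a rule producing [g] in isolation would wrongly predict alternation here too.
So /g/ is underlying, and a rule of intervocalic spirantization — voiced stops become fricatives between vowels — gives [ɣ].
The underlying form of 'road' is therefore /ʒoleg/.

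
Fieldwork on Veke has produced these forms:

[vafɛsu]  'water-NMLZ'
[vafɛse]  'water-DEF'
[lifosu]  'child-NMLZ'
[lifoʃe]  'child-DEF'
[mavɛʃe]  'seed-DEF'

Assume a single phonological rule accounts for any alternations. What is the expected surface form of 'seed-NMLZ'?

[mavɛsu]

The root 'child' surfaces as [lifosu] and [lifoʃe], with a stem-final [s] ~ [ʃ] alternation.
If /s/ were underlying and a rule turned it into [ʃ] before the DEF suffix, 'water' would also alternate; but it has [s] in both [vafɛsu] and [vafɛse].
The underlying segment must be /ʃ/; palato-alveolar /ʃ/ becomes [s] when no front vowel follows, yielding [s] there.
From [mavɛʃe] the stem 'seed' is /mavɛʃ/; when no front vowel follows this yields [mavɛsu].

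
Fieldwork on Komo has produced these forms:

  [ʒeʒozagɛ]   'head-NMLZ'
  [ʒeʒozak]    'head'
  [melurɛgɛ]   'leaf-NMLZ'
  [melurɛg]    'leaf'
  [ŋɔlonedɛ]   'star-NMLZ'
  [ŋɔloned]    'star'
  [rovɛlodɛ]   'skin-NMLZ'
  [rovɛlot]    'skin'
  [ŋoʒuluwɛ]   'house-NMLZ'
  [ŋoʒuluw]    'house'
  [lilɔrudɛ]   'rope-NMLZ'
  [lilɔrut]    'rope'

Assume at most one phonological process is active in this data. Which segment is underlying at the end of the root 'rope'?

In [lilɔrudɛ] and [lilɔrut] the final segment of 'rope' alternates: [d] ~ [t].
Compare 'star', with invariant [d] in [ŋɔlonedɛ] and [ŋɔloned]: an analysis with underlying /d/ and a rule producing [t] in isolation would wrongly predict alternation here too.
The underlying segment must be /t/; voiceless stops become voiced between vowels, yielding [d] there.

/t/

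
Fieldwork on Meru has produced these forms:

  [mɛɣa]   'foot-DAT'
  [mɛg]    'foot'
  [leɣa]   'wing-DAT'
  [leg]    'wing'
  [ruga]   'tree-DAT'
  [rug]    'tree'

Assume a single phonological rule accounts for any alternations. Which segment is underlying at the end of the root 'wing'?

In [leɣa] and [leg] the final segment of 'wing' alternates: [ɣ] ~ [g].
The stem 'tree' ([ruga], [rug]) shows [g] unchanged in both environments, so [g] cannot be basic with [ɣ] derived before the DAT suffix.
The alternation reflects word-final hardening: voiced fricatives become stops word-finally. /ɣ/ is underlying.

/ɣ/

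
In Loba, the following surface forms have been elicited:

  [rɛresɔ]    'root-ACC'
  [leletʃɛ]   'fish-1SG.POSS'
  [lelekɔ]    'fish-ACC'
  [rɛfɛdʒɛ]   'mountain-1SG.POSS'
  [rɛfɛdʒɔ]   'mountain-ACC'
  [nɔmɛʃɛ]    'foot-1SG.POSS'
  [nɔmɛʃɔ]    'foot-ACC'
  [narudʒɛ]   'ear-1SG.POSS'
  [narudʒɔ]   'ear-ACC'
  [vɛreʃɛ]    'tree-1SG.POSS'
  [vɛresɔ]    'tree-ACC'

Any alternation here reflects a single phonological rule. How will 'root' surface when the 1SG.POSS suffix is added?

[rɛreʃɛ]

The root 'tree' surfaces as [vɛreʃɛ] and [vɛresɔ], with a stem-final [ʃ] ~ [s] alternation.
But 'foot' keeps [ʃ] in both environments ([nɔmɛʃɛ], [nɔmɛʃɔ]), so there is no rule changing /ʃ/ to [s] before the ACC suffix.
Therefore /s/ is basic and [ʃ] is derived by palatalization before a front vowel (/k/ and /s/ become palato-alveolar [tʃ] and [ʃ] before a front vowel).
The one attested form of 'root', [rɛresɔ], shows underlying /rɛres/. Applying the same rule before a front vowel gives [rɛreʃɛ].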